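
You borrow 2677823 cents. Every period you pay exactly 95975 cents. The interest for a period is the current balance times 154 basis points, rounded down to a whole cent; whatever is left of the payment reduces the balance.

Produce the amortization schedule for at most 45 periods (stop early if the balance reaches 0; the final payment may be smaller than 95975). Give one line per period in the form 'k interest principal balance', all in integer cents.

1 41238 54737 2623086
2 40395 55580 2567506
3 39539 56436 2511070
4 38670 57305 2453765
5 37787 58188 2395577
6 36891 59084 2336493
7 35981 59994 2276499
8 35058 60917 2215582
9 34119 61856 2153726
10 33167 62808 2090918
11 32200 63775 2027143
12 31218 64757 1962386
13 30220 65755 1896631
14 29208 66767 1829864
15 28179 67796 1762068
16 27135 68840 1693228
17 26075 69900 1623328
18 24999 70976 1552352
19 23906 72069 1480283
20 22796 73179 1407104
21 21669 74306 1332798
22 20525 75450 1257348
23 19363 76612 1180736
24 18183 77792 1102944
25 16985 78990 1023954
26 15768 80207 943747
27 14533 81442 862305
28 13279 82696 779609
29 12005 83970 695639
30 10712 85263 610376
31 9399 86576 523800
32 8066 87909 435891
33 6712 89263 346628
34 5338 90637 255991
35 3942 92033 163958
36 2524 93451 70507
37 1085 70507 0

1. interest=⌊2677823·154/10000⌋=41238; principal=95975-41238=54737; balance=2677823-54737=2623086
2. interest=⌊2623086·154/10000⌋=40395; principal=95975-40395=55580; balance=2623086-55580=2567506
3. interest=⌊2567506·154/10000⌋=39539; principal=95975-39539=56436; balance=2567506-56436=2511070
4. interest=⌊2511070·154/10000⌋=38670; principal=95975-38670=57305; balance=2511070-57305=2453765
5. interest=⌊2453765·154/10000⌋=37787; principal=95975-37787=58188; balance=2453765-58188=2395577
6. interest=⌊2395577·154/10000⌋=36891; principal=95975-36891=59084; balance=2395577-59084=2336493
7. interest=⌊2336493·154/10000⌋=35981; principal=95975-35981=59994; balance=2336493-59994=2276499
8. interest=⌊2276499·154/10000⌋=35058; principal=95975-35058=60917; balance=2276499-60917=2215582
9. interest=⌊2215582·154/10000⌋=34119; principal=95975-34119=61856; balance=2215582-61856=2153726
10. interest=⌊2153726·154/10000⌋=33167; principal=95975-33167=62808; balance=2153726-62808=2090918
11. interest=⌊2090918·154/10000⌋=32200; principal=95975-32200=63775; balance=2090918-63775=2027143
12. interest=⌊2027143·154/10000⌋=31218; principal=95975-31218=64757; balance=2027143-64757=1962386
13. interest=⌊1962386·154/10000⌋=30220; principal=95975-30220=65755; balance=1962386-65755=1896631
14. interest=⌊1896631·154/10000⌋=29208; principal=95975-29208=66767; balance=1896631-66767=1829864
15. interest=⌊1829864·154/10000⌋=28179; principal=95975-28179=67796; balance=1829864-67796=1762068
16. interest=⌊1762068·154/10000⌋=27135; principal=95975-27135=68840; balance=1762068-68840=1693228
17. interest=⌊1693228·154/10000⌋=26075; principal=95975-26075=69900; balance=1693228-69900=1623328
18. interest=⌊1623328·154/10000⌋=24999; principal=95975-24999=70976; balance=1623328-70976=1552352
19. interest=⌊1552352·154/10000⌋=23906; principal=95975-23906=72069; balance=1552352-72069=1480283
20. interest=⌊1480283·154/10000⌋=22796; principal=95975-22796=73179; balance=1480283-73179=1407104
21. interest=⌊1407104·154/10000⌋=21669; principal=95975-21669=74306; balance=1407104-74306=1332798
22. interest=⌊1332798·154/10000⌋=20525; principal=95975-20525=75450; balance=1332798-75450=1257348
23. interest=⌊1257348·154/10000⌋=19363; principal=95975-19363=76612; balance=1257348-76612=1180736
24. interest=⌊1180736·154/10000⌋=18183; principal=95975-18183=77792; balance=1180736-77792=1102944
25. interest=⌊1102944·154/10000⌋=16985; principal=95975-16985=78990; balance=1102944-78990=1023954
26. interest=⌊1023954·154/10000⌋=15768; principal=95975-15768=80207; balance=1023954-80207=943747
27. interest=⌊943747·154/10000⌋=14533; principal=95975-14533=81442; balance=943747-81442=862305
28. interest=⌊862305·154/10000⌋=13279; principal=95975-13279=82696; balance=862305-82696=779609
29. interest=⌊779609·154/10000⌋=12005; principal=95975-12005=83970; balance=779609-83970=695639
30. interest=⌊695639·154/10000⌋=10712; principal=95975-10712=85263; balance=695639-85263=610376
31. interest=⌊610376·154/10000⌋=9399; principal=95975-9399=86576; balance=610376-86576=523800
32. interest=⌊523800·154/10000⌋=8066; principal=95975-8066=87909; balance=523800-87909=435891
33. interest=⌊435891·154/10000⌋=6712; principal=95975-6712=89263; balance=435891-89263=346628
34. interest=⌊346628·154/10000⌋=5338; principal=95975-5338=90637; balance=346628-90637=255991
35. interest=⌊255991·154/10000⌋=3942; principal=95975-3942=92033; balance=255991-92033=163958
36. interest=⌊163958·154/10000⌋=2524; principal=95975-2524=93451; balance=163958-93451=70507
37. interest=⌊70507·154/10000⌋=1085; principal=min(95975-1085,70507)=70507; balance=70507-70507=0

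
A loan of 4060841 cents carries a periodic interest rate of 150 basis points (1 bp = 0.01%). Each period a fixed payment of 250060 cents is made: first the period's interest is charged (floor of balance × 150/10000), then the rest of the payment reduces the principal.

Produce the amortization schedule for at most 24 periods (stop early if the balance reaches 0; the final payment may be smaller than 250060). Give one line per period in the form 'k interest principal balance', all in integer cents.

1 60912 189148 3871693
2 58075 191985 3679708
3 55195 194865 3484843
4 52272 197788 3287055
5 49305 200755 3086300
6 46294 203766 2882534
7 43238 206822 2675712
8 40135 209925 2465787
9 36986 213074 2252713
10 33790 216270 2036443
11 30546 219514 1816929
12 27253 222807 1594122
13 23911 226149 1367973
14 20519 229541 1138432
15 17076 232984 905448
16 13581 236479 668969
17 10034 240026 428943
18 6434 243626 185317
19 2779 185317 0

1. interest=⌊4060841·150/10000⌋=60912; principal=250060-60912=189148; balance=4060841-189148=3871693
2. interest=⌊3871693·150/10000⌋=58075; principal=250060-58075=191985; balance=3871693-191985=3679708
3. interest=⌊3679708·150/10000⌋=55195; principal=250060-55195=194865; balance=3679708-194865=3484843
4. interest=⌊3484843·150/10000⌋=52272; principal=250060-52272=197788; balance=3484843-197788=3287055
5. interest=⌊3287055·150/10000⌋=49305; principal=250060-49305=200755; balance=3287055-200755=3086300
6. interest=⌊3086300·150/10000⌋=46294; principal=250060-46294=203766; balance=3086300-203766=2882534
7. interest=⌊2882534·150/10000⌋=43238; principal=250060-43238=206822; balance=2882534-206822=2675712
8. interest=⌊2675712·150/10000⌋=40135; principal=250060-40135=209925; balance=2675712-209925=2465787
9. interest=⌊2465787·150/10000⌋=36986; principal=250060-36986=213074; balance=2465787-213074=2252713
10. interest=⌊2252713·150/10000⌋=33790; principal=250060-33790=216270; balance=2252713-216270=2036443
11. interest=⌊2036443·150/10000⌋=30546; principal=250060-30546=219514; balance=2036443-219514=1816929
12. interest=⌊1816929·150/10000⌋=27253; principal=250060-27253=222807; balance=1816929-222807=1594122
13. interest=⌊1594122·150/10000⌋=23911; principal=250060-23911=226149; balance=1594122-226149=1367973
14. interest=⌊1367973·150/10000⌋=20519; principal=250060-20519=229541; balance=1367973-229541=1138432
15. interest=⌊1138432·150/10000⌋=17076; principal=250060-17076=232984; balance=1138432-232984=905448
16. interest=⌊905448·150/10000⌋=13581; principal=250060-13581=236479; balance=905448-236479=668969
17. interest=⌊668969·150/10000⌋=10034; principal=250060-10034=240026; balance=668969-240026=428943
18. interest=⌊428943·150/10000⌋=6434; principal=250060-6434=243626; balance=428943-243626=185317
19. interest=⌊185317·150/10000⌋=2779; principal=min(250060-2779,185317)=185317; balance=185317-185317=0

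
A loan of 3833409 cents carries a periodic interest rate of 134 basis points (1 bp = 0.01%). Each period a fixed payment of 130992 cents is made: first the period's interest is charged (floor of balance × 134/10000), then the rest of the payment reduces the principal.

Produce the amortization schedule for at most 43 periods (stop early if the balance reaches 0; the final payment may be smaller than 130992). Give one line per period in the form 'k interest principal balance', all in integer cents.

1. interest=⌊3833409·134/10000⌋=51367; principal=130992-51367=79625; balance=3833409-79625=3753784
2. interest=⌊3753784·134/10000⌋=50300; principal=130992-50300=80692; balance=3753784-80692=3673092
3. interest=⌊3673092·134/10000⌋=49219; principal=130992-49219=81773; balance=3673092-81773=3591319
4. interest=⌊3591319·134/10000⌋=48123; principal=130992-48123=82869; balance=3591319-82869=3508450
5. interest=⌊3508450·134/10000⌋=47013; principal=130992-47013=83979; balance=3508450-83979=3424471
6. interest=⌊3424471·134/10000⌋=45887; principal=130992-45887=85105; balance=3424471-85105=3339366
7. interest=⌊3339366·134/10000⌋=44747; principal=130992-44747=86245; balance=3339366-86245=3253121
8. interest=⌊3253121·134/10000⌋=43591; principal=130992-43591=87401; balance=3253121-87401=3165720
9. interest=⌊3165720·134/10000⌋=42420; principal=130992-42420=88572; balance=3165720-88572=3077148
10. interest=⌊3077148·134/10000⌋=41233; principal=130992-41233=89759; balance=3077148-89759=2987389
11. interest=⌊2987389·134/10000⌋=40031; principal=130992-40031=90961; balance=2987389-90961=2896428
12. interest=⌊2896428·134/10000⌋=38812; principal=130992-38812=92180; balance=2896428-92180=2804248
13. interest=⌊2804248·134/10000⌋=37576; principal=130992-37576=93416; balance=2804248-93416=2710832
14. interest=⌊2710832·134/10000⌋=36325; principal=130992-36325=94667; balance=2710832-94667=2616165
15. interest=⌊2616165·134/10000⌋=35056; principal=130992-35056=95936; balance=2616165-95936=2520229
16. interest=⌊2520229·134/10000⌋=33771; principal=130992-33771=97221; balance=2520229-97221=2423008
17. interest=⌊2423008·134/10000⌋=32468; principal=130992-32468=98524; balance=2423008-98524=2324484
18. interest=⌊2324484·134/10000⌋=31148; principal=130992-31148=99844; balance=2324484-99844=2224640
19. interest=⌊2224640·134/10000⌋=29810; principal=130992-29810=101182; balance=2224640-101182=2123458
20. interest=⌊2123458·134/10000⌋=28454; principal=130992-28454=102538; balance=2123458-102538=2020920
21. interest=⌊2020920·134/10000⌋=27080; principal=130992-27080=103912; balance=2020920-103912=1917008
22. interest=⌊1917008·134/10000⌋=25687; principal=130992-25687=105305; balance=1917008-105305=1811703
23. interest=⌊1811703·134/10000⌋=24276; principal=130992-24276=106716; balance=1811703-106716=1704987
24. interest=⌊1704987·134/10000⌋=22846; principal=130992-22846=108146; balance=1704987-108146=1596841
25. interest=⌊1596841·134/10000⌋=21397; principal=130992-21397=109595; balance=1596841-109595=1487246
26. interest=⌊1487246·134/10000⌋=19929; principal=130992-19929=111063; balance=1487246-111063=1376183
27. interest=⌊1376183·134/10000⌋=18440; principal=130992-18440=112552; balance=1376183-112552=1263631
28. interest=⌊1263631·134/10000⌋=16932; principal=130992-16932=114060; balance=1263631-114060=1149571
29. interest=⌊1149571·134/10000⌋=15404; principal=130992-15404=115588; balance=1149571-115588=1033983
30. interest=⌊1033983·134/10000⌋=13855; principal=130992-13855=117137; balance=1033983-117137=916846
31. interest=⌊916846·134/10000⌋=12285; principal=130992-12285=118707; balance=916846-118707=798139
32. interest=⌊798139·134/10000⌋=10695; principal=130992-10695=120297; balance=798139-120297=677842
33. interest=⌊677842·134/10000⌋=9083; principal=130992-9083=121909; balance=677842-121909=555933
34. interest=⌊555933·134/10000⌋=7449; principal=130992-7449=123543; balance=555933-123543=432390
35. interest=⌊432390·134/10000⌋=5794; principal=130992-5794=125198; balance=432390-125198=307192
36. interest=⌊307192·134/10000⌋=4116; principal=130992-4116=126876; balance=307192-126876=180316
37. interest=⌊180316·134/10000⌋=2416; principal=130992-2416=128576; balance=180316-128576=51740
38. interest=⌊51740·134/10000⌋=693; principal=min(130992-693,51740)=51740; balance=51740-51740=0

1 51367 79625 3753784
2 50300 80692 3673092
3 49219 81773 3591319
4 48123 82869 3508450
5 47013 83979 3424471
6 45887 85105 3339366
7 44747 86245 3253121
8 43591 87401 3165720
9 42420 88572 3077148
10 41233 89759 2987389
11 40031 90961 2896428
12 38812 92180 2804248
13 37576 93416 2710832
14 36325 94667 2616165
15 35056 95936 2520229
16 33771 97221 2423008
17 32468 98524 2324484
18 31148 99844 2224640
19 29810 101182 2123458
20 28454 102538 2020920
21 27080 103912 1917008
22 25687 105305 1811703
23 24276 106716 1704987
24 22846 108146 1596841
25 21397 109595 1487246
26 19929 111063 1376183
27 18440 112552 1263631
28 16932 114060 1149571
29 15404 115588 1033983
30 13855 117137 916846
31 12285 118707 798139
32 10695 120297 677842
33 9083 121909 555933
34 7449 123543 432390
35 5794 125198 307192
36 4116 126876 180316
37 2416 128576 51740
38 693 51740 0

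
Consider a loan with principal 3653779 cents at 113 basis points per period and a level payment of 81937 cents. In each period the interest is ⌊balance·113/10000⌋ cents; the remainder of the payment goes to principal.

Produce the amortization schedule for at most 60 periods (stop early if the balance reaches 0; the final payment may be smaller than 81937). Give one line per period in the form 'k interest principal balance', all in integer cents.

1. interest=⌊3653779·113/10000⌋=41287; principal=81937-41287=40650; balance=3653779-40650=3613129
2. interest=⌊3613129·113/10000⌋=40828; principal=81937-40828=41109; balance=3613129-41109=3572020
3. interest=⌊3572020·113/10000⌋=40363; principal=81937-40363=41574; balance=3572020-41574=3530446
4. interest=⌊3530446·113/10000⌋=39894; principal=81937-39894=42043; balance=3530446-42043=3488403
5. interest=⌊3488403·113/10000⌋=39418; principal=81937-39418=42519; balance=3488403-42519=3445884
6. interest=⌊3445884·113/10000⌋=38938; principal=81937-38938=42999; balance=3445884-42999=3402885
7. interest=⌊3402885·113/10000⌋=38452; principal=81937-38452=43485; balance=3402885-43485=3359400
8. interest=⌊3359400·113/10000⌋=37961; principal=81937-37961=43976; balance=3359400-43976=3315424
9. interest=⌊3315424·113/10000⌋=37464; principal=81937-37464=44473; balance=3315424-44473=3270951
10. interest=⌊3270951·113/10000⌋=36961; principal=81937-36961=44976; balance=3270951-44976=3225975
11. interest=⌊3225975·113/10000⌋=36453; principal=81937-36453=45484; balance=3225975-45484=3180491
12. interest=⌊3180491·113/10000⌋=35939; principal=81937-35939=45998; balance=3180491-45998=3134493
13. interest=⌊3134493·113/10000⌋=35419; principal=81937-35419=46518; balance=3134493-46518=3087975
14. interest=⌊3087975·113/10000⌋=34894; principal=81937-34894=47043; balance=3087975-47043=3040932
15. interest=⌊3040932·113/10000⌋=34362; principal=81937-34362=47575; balance=3040932-47575=2993357
16. interest=⌊2993357·113/10000⌋=33824; principal=81937-33824=48113; balance=2993357-48113=2945244
17. interest=⌊2945244·113/10000⌋=33281; principal=81937-33281=48656; balance=2945244-48656=2896588
18. interest=⌊2896588·113/10000⌋=32731; principal=81937-32731=49206; balance=2896588-49206=2847382
19. interest=⌊2847382·113/10000⌋=32175; principal=81937-32175=49762; balance=2847382-49762=2797620
20. interest=⌊2797620·113/10000⌋=31613; principal=81937-31613=50324; balance=2797620-50324=2747296
21. interest=⌊2747296·113/10000⌋=31044; principal=81937-31044=50893; balance=2747296-50893=2696403
22. interest=⌊2696403·113/10000⌋=30469; principal=81937-30469=51468; balance=2696403-51468=2644935
23. interest=⌊2644935·113/10000⌋=29887; principal=81937-29887=52050; balance=2644935-52050=2592885
24. interest=⌊2592885·113/10000⌋=29299; principal=81937-29299=52638; balance=2592885-52638=2540247
25. interest=⌊2540247·113/10000⌋=28704; principal=81937-28704=53233; balance=2540247-53233=2487014
26. interest=⌊2487014·113/10000⌋=28103; principal=81937-28103=53834; balance=2487014-53834=2433180
27. interest=⌊2433180·113/10000⌋=27494; principal=81937-27494=54443; balance=2433180-54443=2378737
28. interest=⌊2378737·113/10000⌋=26879; principal=81937-26879=55058; balance=2378737-55058=2323679
29. interest=⌊2323679·113/10000⌋=26257; principal=81937-26257=55680; balance=2323679-55680=2267999
30. interest=⌊2267999·113/10000⌋=25628; principal=81937-25628=56309; balance=2267999-56309=2211690
31. interest=⌊2211690·113/10000⌋=24992; principal=81937-24992=56945; balance=2211690-56945=2154745
32. interest=⌊2154745·113/10000⌋=24348; principal=81937-24348=57589; balance=2154745-57589=2097156
33. interest=⌊2097156·113/10000⌋=23697; principal=81937-23697=58240; balance=2097156-58240=2038916
34. interest=⌊2038916·113/10000⌋=23039; principal=81937-23039=58898; balance=2038916-58898=1980018
35. interest=⌊1980018·113/10000⌋=22374; principal=81937-22374=59563; balance=1980018-59563=1920455
36. interest=⌊1920455·113/10000⌋=21701; principal=81937-21701=60236; balance=1920455-60236=1860219
37. interest=⌊1860219·113/10000⌋=21020; principal=81937-21020=60917; balance=1860219-60917=1799302
38. interest=⌊1799302·113/10000⌋=20332; principal=81937-20332=61605; balance=1799302-61605=1737697
39. interest=⌊1737697·113/10000⌋=19635; principal=81937-19635=62302; balance=1737697-62302=1675395
40. interest=⌊1675395·113/10000⌋=18931; principal=81937-18931=63006; balance=1675395-63006=1612389
41. interest=⌊1612389·113/10000⌋=18219; principal=81937-18219=63718; balance=1612389-63718=1548671
42. interest=⌊1548671·113/10000⌋=17499; principal=81937-17499=64438; balance=1548671-64438=1484233
43. interest=⌊1484233·113/10000⌋=16771; principal=81937-16771=65166; balance=1484233-65166=1419067
44. interest=⌊1419067·113/10000⌋=16035; principal=81937-16035=65902; balance=1419067-65902=1353165
45. interest=⌊1353165·113/10000⌋=15290; principal=81937-15290=66647; balance=1353165-66647=1286518
46. interest=⌊1286518·113/10000⌋=14537; principal=81937-14537=67400; balance=1286518-67400=1219118
47. interest=⌊1219118·113/10000⌋=13776; principal=81937-13776=68161; balance=1219118-68161=1150957
48. interest=⌊1150957·113/10000⌋=13005; principal=81937-13005=68932; balance=1150957-68932=1082025
49. interest=⌊1082025·113/10000⌋=12226; principal=81937-12226=69711; balance=1082025-69711=1012314
50. interest=⌊1012314·113/10000⌋=11439; principal=81937-11439=70498; balance=1012314-70498=941816
51. interest=⌊941816·113/10000⌋=10642; principal=81937-10642=71295; balance=941816-71295=870521
52. interest=⌊870521·113/10000⌋=9836; principal=81937-9836=72101; balance=870521-72101=798420
53. interest=⌊798420·113/10000⌋=9022; principal=81937-9022=72915; balance=798420-72915=725505
54. interest=⌊725505·113/10000⌋=8198; principal=81937-8198=73739; balance=725505-73739=651766
55. interest=⌊651766·113/10000⌋=7364; principal=81937-7364=74573; balance=651766-74573=577193
56. interest=⌊577193·113/10000⌋=6522; principal=81937-6522=75415; balance=577193-75415=501778
57. interest=⌊501778·113/10000⌋=5670; principal=81937-5670=76267; balance=501778-76267=425511
58. interest=⌊425511·113/10000⌋=4808; principal=81937-4808=77129; balance=425511-77129=348382
59. interest=⌊348382·113/10000⌋=3936; principal=81937-3936=78001; balance=348382-78001=270381
60. interest=⌊270381·113/10000⌋=3055; principal=81937-3055=78882; balance=270381-78882=191499

1 41287 40650 3613129
2 40828 41109 3572020
3 40363 41574 3530446
4 39894 42043 3488403
5 39418 42519 3445884
6 38938 42999 3402885
7 38452 43485 3359400
8 37961 43976 3315424
9 37464 44473 3270951
10 36961 44976 3225975
11 36453 45484 3180491
12 35939 45998 3134493
13 35419 46518 3087975
14 34894 47043 3040932
15 34362 47575 2993357
16 33824 48113 2945244
17 33281 48656 2896588
18 32731 49206 2847382
19 32175 49762 2797620
20 31613 50324 2747296
21 31044 50893 2696403
22 30469 51468 2644935
23 29887 52050 2592885
24 29299 52638 2540247
25 28704 53233 2487014
26 28103 53834 2433180
27 27494 54443 2378737
28 26879 55058 2323679
29 26257 55680 2267999
30 25628 56309 2211690
31 24992 56945 2154745
32 24348 57589 2097156
33 23697 58240 2038916
34 23039 58898 1980018
35 22374 59563 1920455
36 21701 60236 1860219
37 21020 60917 1799302
38 20332 61605 1737697
39 19635 62302 1675395
40 18931 63006 1612389
41 18219 63718 1548671
42 17499 64438 1484233
43 16771 65166 1419067
44 16035 65902 1353165
45 15290 66647 1286518
46 14537 67400 1219118
47 13776 68161 1150957
48 13005 68932 1082025
49 12226 69711 1012314
50 11439 70498 941816
51 10642 71295 870521
52 9836 72101 798420
53 9022 72915 725505
54 8198 73739 651766
55 7364 74573 577193
56 6522 75415 501778
57 5670 76267 425511
58 4808 77129 348382
59 3936 78001 270381
60 3055 78882 191499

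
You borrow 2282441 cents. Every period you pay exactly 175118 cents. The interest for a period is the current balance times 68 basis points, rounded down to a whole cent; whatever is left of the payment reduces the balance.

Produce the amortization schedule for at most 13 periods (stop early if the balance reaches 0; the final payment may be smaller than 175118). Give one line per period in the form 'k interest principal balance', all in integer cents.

1. interest=⌊2282441·68/10000⌋=15520; principal=175118-15520=159598; balance=2282441-159598=2122843
2. interest=⌊2122843·68/10000⌋=14435; principal=175118-14435=160683; balance=2122843-160683=1962160
3. interest=⌊1962160·68/10000⌋=13342; principal=175118-13342=161776; balance=1962160-161776=1800384
4. interest=⌊1800384·68/10000⌋=12242; principal=175118-12242=162876; balance=1800384-162876=1637508
5. interest=⌊1637508·68/10000⌋=11135; principal=175118-11135=163983; balance=1637508-163983=1473525
6. interest=⌊1473525·68/10000⌋=10019; principal=175118-10019=165099; balance=1473525-165099=1308426
7. interest=⌊1308426·68/10000⌋=8897; principal=175118-8897=166221; balance=1308426-166221=1142205
8. interest=⌊1142205·68/10000⌋=7766; principal=175118-7766=167352; balance=1142205-167352=974853
9. interest=⌊974853·68/10000⌋=6629; principal=175118-6629=168489; balance=974853-168489=806364
10. interest=⌊806364·68/10000⌋=5483; principal=175118-5483=169635; balance=806364-169635=636729
11. interest=⌊636729·68/10000⌋=4329; principal=175118-4329=170789; balance=636729-170789=465940
12. interest=⌊465940·68/10000⌋=3168; principal=175118-3168=171950; balance=465940-171950=293990
13. interest=⌊293990·68/10000⌋=1999; principal=175118-1999=173119; balance=293990-173119=120871

1 15520 159598 2122843
2 14435 160683 1962160
3 13342 161776 1800384
4 12242 162876 1637508
5 11135 163983 1473525
6 10019 165099 1308426
7 8897 166221 1142205
8 7766 167352 974853
9 6629 168489 806364
10 5483 169635 636729
11 4329 170789 465940
12 3168 171950 293990
13 1999 173119 120871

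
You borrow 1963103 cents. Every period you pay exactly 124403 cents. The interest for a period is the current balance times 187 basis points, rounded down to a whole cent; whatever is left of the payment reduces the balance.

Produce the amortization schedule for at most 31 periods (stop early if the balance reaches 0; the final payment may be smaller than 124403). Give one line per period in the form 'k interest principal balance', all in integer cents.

1. interest=⌊1963103·187/10000⌋=36710; principal=124403-36710=87693; balance=1963103-87693=1875410
2. interest=⌊1875410·187/10000⌋=35070; principal=124403-35070=89333; balance=1875410-89333=1786077
3. interest=⌊1786077·187/10000⌋=33399; principal=124403-33399=91004; balance=1786077-91004=1695073
4. interest=⌊1695073·187/10000⌋=31697; principal=124403-31697=92706; balance=1695073-92706=1602367
5. interest=⌊1602367·187/10000⌋=29964; principal=124403-29964=94439; balance=1602367-94439=1507928
6. interest=⌊1507928·187/10000⌋=28198; principal=124403-28198=96205; balance=1507928-96205=1411723
7. interest=⌊1411723·187/10000⌋=26399; principal=124403-26399=98004; balance=1411723-98004=1313719
8. interest=⌊1313719·187/10000⌋=24566; principal=124403-24566=99837; balance=1313719-99837=1213882
9. interest=⌊1213882·187/10000⌋=22699; principal=124403-22699=101704; balance=1213882-101704=1112178
10. interest=⌊1112178·187/10000⌋=20797; principal=124403-20797=103606; balance=1112178-103606=1008572
11. interest=⌊1008572·187/10000⌋=18860; principal=124403-18860=105543; balance=1008572-105543=903029
12. interest=⌊903029·187/10000⌋=16886; principal=124403-16886=107517; balance=903029-107517=795512
13. interest=⌊795512·187/10000⌋=14876; principal=124403-14876=109527; balance=795512-109527=685985
14. interest=⌊685985·187/10000⌋=12827; principal=124403-12827=111576; balance=685985-111576=574409
15. interest=⌊574409·187/10000⌋=10741; principal=124403-10741=113662; balance=574409-113662=460747
16. interest=⌊460747·187/10000⌋=8615; principal=124403-8615=115788; balance=460747-115788=344959
17. interest=⌊344959·187/10000⌋=6450; principal=124403-6450=117953; balance=344959-117953=227006
18. interest=⌊227006·187/10000⌋=4245; principal=124403-4245=120158; balance=227006-120158=106848
19. interest=⌊106848·187/10000⌋=1998; principal=min(124403-1998,106848)=106848; balance=106848-106848=0

1 36710 87693 1875410
2 35070 89333 1786077
3 33399 91004 1695073
4 31697 92706 1602367
5 29964 94439 1507928
6 28198 96205 1411723
7 26399 98004 1313719
8 24566 99837 1213882
9 22699 101704 1112178
10 20797 103606 1008572
11 18860 105543 903029
12 16886 107517 795512
13 14876 109527 685985
14 12827 111576 574409
15 10741 113662 460747
16 8615 115788 344959
17 6450 117953 227006
18 4245 120158 106848
19 1998 106848 0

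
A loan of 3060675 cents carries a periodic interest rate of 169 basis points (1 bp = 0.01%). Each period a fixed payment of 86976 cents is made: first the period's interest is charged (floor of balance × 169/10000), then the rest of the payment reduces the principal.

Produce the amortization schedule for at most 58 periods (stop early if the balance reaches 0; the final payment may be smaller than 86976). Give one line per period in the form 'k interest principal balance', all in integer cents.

1 51725 35251 3025424
2 51129 35847 2989577
3 50523 36453 2953124
4 49907 37069 2916055
5 49281 37695 2878360
6 48644 38332 2840028
7 47996 38980 2801048
8 47337 39639 2761409
9 46667 40309 2721100
10 45986 40990 2680110
11 45293 41683 2638427
12 44589 42387 2596040
13 43873 43103 2552937
14 43144 43832 2509105
15 42403 44573 2464532
16 41650 45326 2419206
17 40884 46092 2373114
18 40105 46871 2326243
19 39313 47663 2278580
20 38508 48468 2230112
21 37688 49288 2180824
22 36855 50121 2130703
23 36008 50968 2079735
24 35147 51829 2027906
25 34271 52705 1975201
26 33380 53596 1921605
27 32475 54501 1867104
28 31554 55422 1811682
29 30617 56359 1755323
30 29664 57312 1698011
31 28696 58280 1639731
32 27711 59265 1580466
33 26709 60267 1520199
34 25691 61285 1458914
35 24655 62321 1396593
36 23602 63374 1333219
37 22531 64445 1268774
38 21442 65534 1203240
39 20334 66642 1136598
40 19208 67768 1068830
41 18063 68913 999917
42 16898 70078 929839
43 15714 71262 858577
44 14509 72467 786110
45 13285 73691 712419
46 12039 74937 637482
47 10773 76203 561279
48 9485 77491 483788
49 8176 78800 404988
50 6844 80132 324856
51 5490 81486 243370
52 4112 82864 160506
53 2712 84264 76242
54 1288 76242 0

1. interest=⌊3060675·169/10000⌋=51725; principal=86976-51725=35251; balance=3060675-35251=3025424
2. interest=⌊3025424·169/10000⌋=51129; principal=86976-51129=35847; balance=3025424-35847=2989577
3. interest=⌊2989577·169/10000⌋=50523; principal=86976-50523=36453; balance=2989577-36453=2953124
4. interest=⌊2953124·169/10000⌋=49907; principal=86976-49907=37069; balance=2953124-37069=2916055
5. interest=⌊2916055·169/10000⌋=49281; principal=86976-49281=37695; balance=2916055-37695=2878360
6. interest=⌊2878360·169/10000⌋=48644; principal=86976-48644=38332; balance=2878360-38332=2840028
7. interest=⌊2840028·169/10000⌋=47996; principal=86976-47996=38980; balance=2840028-38980=2801048
8. interest=⌊2801048·169/10000⌋=47337; principal=86976-47337=39639; balance=2801048-39639=2761409
9. interest=⌊2761409·169/10000⌋=46667; principal=86976-46667=40309; balance=2761409-40309=2721100
10. interest=⌊2721100·169/10000⌋=45986; principal=86976-45986=40990; balance=2721100-40990=2680110
11. interest=⌊2680110·169/10000⌋=45293; principal=86976-45293=41683; balance=2680110-41683=2638427
12. interest=⌊2638427·169/10000⌋=44589; principal=86976-44589=42387; balance=2638427-42387=2596040
13. interest=⌊2596040·169/10000⌋=43873; principal=86976-43873=43103; balance=2596040-43103=2552937
14. interest=⌊2552937·169/10000⌋=43144; principal=86976-43144=43832; balance=2552937-43832=2509105
15. interest=⌊2509105·169/10000⌋=42403; principal=86976-42403=44573; balance=2509105-44573=2464532
16. interest=⌊2464532·169/10000⌋=41650; principal=86976-41650=45326; balance=2464532-45326=2419206
17. interest=⌊2419206·169/10000⌋=40884; principal=86976-40884=46092; balance=2419206-46092=2373114
18. interest=⌊2373114·169/10000⌋=40105; principal=86976-40105=46871; balance=2373114-46871=2326243
19. interest=⌊2326243·169/10000⌋=39313; principal=86976-39313=47663; balance=2326243-47663=2278580
20. interest=⌊2278580·169/10000⌋=38508; principal=86976-38508=48468; balance=2278580-48468=2230112
21. interest=⌊2230112·169/10000⌋=37688; principal=86976-37688=49288; balance=2230112-49288=2180824
22. interest=⌊2180824·169/10000⌋=36855; principal=86976-36855=50121; balance=2180824-50121=2130703
23. interest=⌊2130703·169/10000⌋=36008; principal=86976-36008=50968; balance=2130703-50968=2079735
24. interest=⌊2079735·169/10000⌋=35147; principal=86976-35147=51829; balance=2079735-51829=2027906
25. interest=⌊2027906·169/10000⌋=34271; principal=86976-34271=52705; balance=2027906-52705=1975201
26. interest=⌊1975201·169/10000⌋=33380; principal=86976-33380=53596; balance=1975201-53596=1921605
27. interest=⌊1921605·169/10000⌋=32475; principal=86976-32475=54501; balance=1921605-54501=1867104
28. interest=⌊1867104·169/10000⌋=31554; principal=86976-31554=55422; balance=1867104-55422=1811682
29. interest=⌊1811682·169/10000⌋=30617; principal=86976-30617=56359; balance=1811682-56359=1755323
30. interest=⌊1755323·169/10000⌋=29664; principal=86976-29664=57312; balance=1755323-57312=1698011
31. interest=⌊1698011·169/10000⌋=28696; principal=86976-28696=58280; balance=1698011-58280=1639731
32. interest=⌊1639731·169/10000⌋=27711; principal=86976-27711=59265; balance=1639731-59265=1580466
33. interest=⌊1580466·169/10000⌋=26709; principal=86976-26709=60267; balance=1580466-60267=1520199
34. interest=⌊1520199·169/10000⌋=25691; principal=86976-25691=61285; balance=1520199-61285=1458914
35. interest=⌊1458914·169/10000⌋=24655; principal=86976-24655=62321; balance=1458914-62321=1396593
36. interest=⌊1396593·169/10000⌋=23602; principal=86976-23602=63374; balance=1396593-63374=1333219
37. interest=⌊1333219·169/10000⌋=22531; principal=86976-22531=64445; balance=1333219-64445=1268774
38. interest=⌊1268774·169/10000⌋=21442; principal=86976-21442=65534; balance=1268774-65534=1203240
39. interest=⌊1203240·169/10000⌋=20334; principal=86976-20334=66642; balance=1203240-66642=1136598
40. interest=⌊1136598·169/10000⌋=19208; principal=86976-19208=67768; balance=1136598-67768=1068830
41. interest=⌊1068830·169/10000⌋=18063; principal=86976-18063=68913; balance=1068830-68913=999917
42. interest=⌊999917·169/10000⌋=16898; principal=86976-16898=70078; balance=999917-70078=929839
43. interest=⌊929839·169/10000⌋=15714; principal=86976-15714=71262; balance=929839-71262=858577
44. interest=⌊858577·169/10000⌋=14509; principal=86976-14509=72467; balance=858577-72467=786110
45. interest=⌊786110·169/10000⌋=13285; principal=86976-13285=73691; balance=786110-73691=712419
46. interest=⌊712419·169/10000⌋=12039; principal=86976-12039=74937; balance=712419-74937=637482
47. interest=⌊637482·169/10000⌋=10773; principal=86976-10773=76203; balance=637482-76203=561279
48. interest=⌊561279·169/10000⌋=9485; principal=86976-9485=77491; balance=561279-77491=483788
49. interest=⌊483788·169/10000⌋=8176; principal=86976-8176=78800; balance=483788-78800=404988
50. interest=⌊404988·169/10000⌋=6844; principal=86976-6844=80132; balance=404988-80132=324856
51. interest=⌊324856·169/10000⌋=5490; principal=86976-5490=81486; balance=324856-81486=243370
52. interest=⌊243370·169/10000⌋=4112; principal=86976-4112=82864; balance=243370-82864=160506
53. interest=⌊160506·169/10000⌋=2712; principal=86976-2712=84264; balance=160506-84264=76242
54. interest=⌊76242·169/10000⌋=1288; principal=min(86976-1288,76242)=76242; balance=76242-76242=0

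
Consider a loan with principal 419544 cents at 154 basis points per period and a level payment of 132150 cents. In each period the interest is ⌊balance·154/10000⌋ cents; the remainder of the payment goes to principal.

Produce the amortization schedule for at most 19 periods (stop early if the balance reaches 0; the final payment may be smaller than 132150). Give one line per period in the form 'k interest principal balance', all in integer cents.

1. interest=⌊419544·154/10000⌋=6460; principal=132150-6460=125690; balance=419544-125690=293854
2. interest=⌊293854·154/10000⌋=4525; principal=132150-4525=127625; balance=293854-127625=166229
3. interest=⌊166229·154/10000⌋=2559; principal=132150-2559=129591; balance=166229-129591=36638
4. interest=⌊36638·154/10000⌋=564; principal=min(132150-564,36638)=36638; balance=36638-36638=0

1 6460 125690 293854
2 4525 127625 166229
3 2559 129591 36638
4 564 36638 0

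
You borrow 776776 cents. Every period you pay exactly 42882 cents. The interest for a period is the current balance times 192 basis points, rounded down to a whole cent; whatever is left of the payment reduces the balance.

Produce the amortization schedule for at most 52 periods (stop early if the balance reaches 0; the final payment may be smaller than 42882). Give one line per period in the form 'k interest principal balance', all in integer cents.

1 14914 27968 748808
2 14377 28505 720303
3 13829 29053 691250
4 13272 29610 661640
5 12703 30179 631461
6 12124 30758 600703
7 11533 31349 569354
8 10931 31951 537403
9 10318 32564 504839
10 9692 33190 471649
11 9055 33827 437822
12 8406 34476 403346
13 7744 35138 368208
14 7069 35813 332395
15 6381 36501 295894
16 5681 37201 258693
17 4966 37916 220777
18 4238 38644 182133
19 3496 39386 142747
20 2740 40142 102605
21 1970 40912 61693
22 1184 41698 19995
23 383 19995 0

1. interest=⌊776776·192/10000⌋=14914; principal=42882-14914=27968; balance=776776-27968=748808
2. interest=⌊748808·192/10000⌋=14377; principal=42882-14377=28505; balance=748808-28505=720303
3. interest=⌊720303·192/10000⌋=13829; principal=42882-13829=29053; balance=720303-29053=691250
4. interest=⌊691250·192/10000⌋=13272; principal=42882-13272=29610; balance=691250-29610=661640
5. interest=⌊661640·192/10000⌋=12703; principal=42882-12703=30179; balance=661640-30179=631461
6. interest=⌊631461·192/10000⌋=12124; principal=42882-12124=30758; balance=631461-30758=600703
7. interest=⌊600703·192/10000⌋=11533; principal=42882-11533=31349; balance=600703-31349=569354
8. interest=⌊569354·192/10000⌋=10931; principal=42882-10931=31951; balance=569354-31951=537403
9. interest=⌊537403·192/10000⌋=10318; principal=42882-10318=32564; balance=537403-32564=504839
10. interest=⌊504839·192/10000⌋=9692; principal=42882-9692=33190; balance=504839-33190=471649
11. interest=⌊471649·192/10000⌋=9055; principal=42882-9055=33827; balance=471649-33827=437822
12. interest=⌊437822·192/10000⌋=8406; principal=42882-8406=34476; balance=437822-34476=403346
13. interest=⌊403346·192/10000⌋=7744; principal=42882-7744=35138; balance=403346-35138=368208
14. interest=⌊368208·192/10000⌋=7069; principal=42882-7069=35813; balance=368208-35813=332395
15. interest=⌊332395·192/10000⌋=6381; principal=42882-6381=36501; balance=332395-36501=295894
16. interest=⌊295894·192/10000⌋=5681; principal=42882-5681=37201; balance=295894-37201=258693
17. interest=⌊258693·192/10000⌋=4966; principal=42882-4966=37916; balance=258693-37916=220777
18. interest=⌊220777·192/10000⌋=4238; principal=42882-4238=38644; balance=220777-38644=182133
19. interest=⌊182133·192/10000⌋=3496; principal=42882-3496=39386; balance=182133-39386=142747
20. interest=⌊142747·192/10000⌋=2740; principal=42882-2740=40142; balance=142747-40142=102605
21. interest=⌊102605·192/10000⌋=1970; principal=42882-1970=40912; balance=102605-40912=61693
22. interest=⌊61693·192/10000⌋=1184; principal=42882-1184=41698; balance=61693-41698=19995
23. interest=⌊19995·192/10000⌋=383; principal=min(42882-383,19995)=19995; balance=19995-19995=0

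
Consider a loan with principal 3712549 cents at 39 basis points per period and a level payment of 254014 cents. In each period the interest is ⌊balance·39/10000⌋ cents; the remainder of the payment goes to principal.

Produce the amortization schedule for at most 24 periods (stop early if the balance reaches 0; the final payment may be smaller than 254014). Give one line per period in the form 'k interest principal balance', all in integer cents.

1 14478 239536 3473013
2 13544 240470 3232543
3 12606 241408 2991135
4 11665 242349 2748786
5 10720 243294 2505492
6 9771 244243 2261249
7 8818 245196 2016053
8 7862 246152 1769901
9 6902 247112 1522789
10 5938 248076 1274713
11 4971 249043 1025670
12 4000 250014 775656
13 3025 250989 524667
14 2046 251968 272699
15 1063 252951 19748
16 77 19748 0

1. interest=⌊3712549·39/10000⌋=14478; principal=254014-14478=239536; balance=3712549-239536=3473013
2. interest=⌊3473013·39/10000⌋=13544; principal=254014-13544=240470; balance=3473013-240470=3232543
3. interest=⌊3232543·39/10000⌋=12606; principal=254014-12606=241408; balance=3232543-241408=2991135
4. interest=⌊2991135·39/10000⌋=11665; principal=254014-11665=242349; balance=2991135-242349=2748786
5. interest=⌊2748786·39/10000⌋=10720; principal=254014-10720=243294; balance=2748786-243294=2505492
6. interest=⌊2505492·39/10000⌋=9771; principal=254014-9771=244243; balance=2505492-244243=2261249
7. interest=⌊2261249·39/10000⌋=8818; principal=254014-8818=245196; balance=2261249-245196=2016053
8. interest=⌊2016053·39/10000⌋=7862; principal=254014-7862=246152; balance=2016053-246152=1769901
9. interest=⌊1769901·39/10000⌋=6902; principal=254014-6902=247112; balance=1769901-247112=1522789
10. interest=⌊1522789·39/10000⌋=5938; principal=254014-5938=248076; balance=1522789-248076=1274713
11. interest=⌊1274713·39/10000⌋=4971; principal=254014-4971=249043; balance=1274713-249043=1025670
12. interest=⌊1025670·39/10000⌋=4000; principal=254014-4000=250014; balance=1025670-250014=775656
13. interest=⌊775656·39/10000⌋=3025; principal=254014-3025=250989; balance=775656-250989=524667
14. interest=⌊524667·39/10000⌋=2046; principal=254014-2046=251968; balance=524667-251968=272699
15. interest=⌊272699·39/10000⌋=1063; principal=254014-1063=252951; balance=272699-252951=19748
16. interest=⌊19748·39/10000⌋=77; principal=min(254014-77,19748)=19748; balance=19748-19748=0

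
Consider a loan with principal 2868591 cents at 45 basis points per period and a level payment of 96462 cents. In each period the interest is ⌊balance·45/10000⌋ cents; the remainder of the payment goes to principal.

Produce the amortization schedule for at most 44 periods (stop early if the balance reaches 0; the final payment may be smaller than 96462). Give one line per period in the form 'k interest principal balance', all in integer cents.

1 12908 83554 2785037
2 12532 83930 2701107
3 12154 84308 2616799
4 11775 84687 2532112
5 11394 85068 2447044
6 11011 85451 2361593
7 10627 85835 2275758
8 10240 86222 2189536
9 9852 86610 2102926
10 9463 86999 2015927
11 9071 87391 1928536
12 8678 87784 1840752
13 8283 88179 1752573
14 7886 88576 1663997
15 7487 88975 1575022
16 7087 89375 1485647
17 6685 89777 1395870
18 6281 90181 1305689
19 5875 90587 1215102
20 5467 90995 1124107
21 5058 91404 1032703
22 4647 91815 940888
23 4233 92229 848659
24 3818 92644 756015
25 3402 93060 662955
26 2983 93479 569476
27 2562 93900 475576
28 2140 94322 381254
29 1715 94747 286507
30 1289 95173 191334
31 861 95601 95733
32 430 95733 0

1. interest=⌊2868591·45/10000⌋=12908; principal=96462-12908=83554; balance=2868591-83554=2785037
2. interest=⌊2785037·45/10000⌋=12532; principal=96462-12532=83930; balance=2785037-83930=2701107
3. interest=⌊2701107·45/10000⌋=12154; principal=96462-12154=84308; balance=2701107-84308=2616799
4. interest=⌊2616799·45/10000⌋=11775; principal=96462-11775=84687; balance=2616799-84687=2532112
5. interest=⌊2532112·45/10000⌋=11394; principal=96462-11394=85068; balance=2532112-85068=2447044
6. interest=⌊2447044·45/10000⌋=11011; principal=96462-11011=85451; balance=2447044-85451=2361593
7. interest=⌊2361593·45/10000⌋=10627; principal=96462-10627=85835; balance=2361593-85835=2275758
8. interest=⌊2275758·45/10000⌋=10240; principal=96462-10240=86222; balance=2275758-86222=2189536
9. interest=⌊2189536·45/10000⌋=9852; principal=96462-9852=86610; balance=2189536-86610=2102926
10. interest=⌊2102926·45/10000⌋=9463; principal=96462-9463=86999; balance=2102926-86999=2015927
11. interest=⌊2015927·45/10000⌋=9071; principal=96462-9071=87391; balance=2015927-87391=1928536
12. interest=⌊1928536·45/10000⌋=8678; principal=96462-8678=87784; balance=1928536-87784=1840752
13. interest=⌊1840752·45/10000⌋=8283; principal=96462-8283=88179; balance=1840752-88179=1752573
14. interest=⌊1752573·45/10000⌋=7886; principal=96462-7886=88576; balance=1752573-88576=1663997
15. interest=⌊1663997·45/10000⌋=7487; principal=96462-7487=88975; balance=1663997-88975=1575022
16. interest=⌊1575022·45/10000⌋=7087; principal=96462-7087=89375; balance=1575022-89375=1485647
17. interest=⌊1485647·45/10000⌋=6685; principal=96462-6685=89777; balance=1485647-89777=1395870
18. interest=⌊1395870·45/10000⌋=6281; principal=96462-6281=90181; balance=1395870-90181=1305689
19. interest=⌊1305689·45/10000⌋=5875; principal=96462-5875=90587; balance=1305689-90587=1215102
20. interest=⌊1215102·45/10000⌋=5467; principal=96462-5467=90995; balance=1215102-90995=1124107
21. interest=⌊1124107·45/10000⌋=5058; principal=96462-5058=91404; balance=1124107-91404=1032703
22. interest=⌊1032703·45/10000⌋=4647; principal=96462-4647=91815; balance=1032703-91815=940888
23. interest=⌊940888·45/10000⌋=4233; principal=96462-4233=92229; balance=940888-92229=848659
24. interest=⌊848659·45/10000⌋=3818; principal=96462-3818=92644; balance=848659-92644=756015
25. interest=⌊756015·45/10000⌋=3402; principal=96462-3402=93060; balance=756015-93060=662955
26. interest=⌊662955·45/10000⌋=2983; principal=96462-2983=93479; balance=662955-93479=569476
27. interest=⌊569476·45/10000⌋=2562; principal=96462-2562=93900; balance=569476-93900=475576
28. interest=⌊475576·45/10000⌋=2140; principal=96462-2140=94322; balance=475576-94322=381254
29. interest=⌊381254·45/10000⌋=1715; principal=96462-1715=94747; balance=381254-94747=286507
30. interest=⌊286507·45/10000⌋=1289; principal=96462-1289=95173; balance=286507-95173=191334
31. interest=⌊191334·45/10000⌋=861; principal=96462-861=95601; balance=191334-95601=95733
32. interest=⌊95733·45/10000⌋=430; principal=min(96462-430,95733)=95733; balance=95733-95733=0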